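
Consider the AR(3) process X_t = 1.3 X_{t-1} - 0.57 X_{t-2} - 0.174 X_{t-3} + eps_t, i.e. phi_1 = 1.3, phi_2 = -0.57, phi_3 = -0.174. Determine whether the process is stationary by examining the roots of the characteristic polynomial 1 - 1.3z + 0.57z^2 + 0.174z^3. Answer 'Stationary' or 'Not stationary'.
\text{Stationary}

The AR(p) characteristic polynomial is P(z) = 1 - 1.3z + 0.57z^2 + 0.174z^3.
Stationarity requires all roots to lie outside the unit circle, i.e. |z| > 1 for every root.
Degree 3: look for a simple real root z0 first, then factor out (1 - z/z0) and solve the remaining quadratic.
Testing z0 = -5: P(-5) = 1 + (-1.3)(-5) + (0.57)(-5)^2 + (0.174)(-5)^3
  = 1 + (6.5) + (14.25) + (-21.75) = 0.  So z_0 = -5 is a root, |z_0| = 5.
Divide out the factor (1 + 0.2 z) = (1 - z/z0) (since 1/z0 = -0.2):
  P(z) = (1 + 0.2 z)(1 + (-1.5) z + (0.87) z^2)
  [check: z-coef -1.5 - (-0.2) = -1.3; z^2-coef 0.87 - (-0.2)(-1.5) = 0.57; z^3-coef -(-0.2)(0.87) = 0.174.]
Remaining roots from the quadratic factor 1 + (-1.5) z + (0.87) z^2:
  Set 1 + (-1.5) z + (0.87) z^2 = 0, i.e. a z^2 + b z + c = 0 with a = 0.87, b = -1.5, c = 1.
  Discriminant D = b^2 - 4ac = (-1.5)^2 - 4*(0.87)*1 = 2.25 - (3.48) = -1.23.
  D < 0, so the roots are the complex-conjugate pair z = (-b +/- i sqrt(-D)) / (2a) = 0.8621 +/- 0.6374i.
  For a conjugate pair |z|^2 = z * conj(z) = (product of roots) = c/a = 1/(0.87) = 1.149425, so |z| = sqrt(1.149425) = 1.0721 for both roots.
Moduli of all roots: 5.0000, 1.0721, 1.0721.
All moduli strictly greater than 1? Yes.
Verdict: Stationary.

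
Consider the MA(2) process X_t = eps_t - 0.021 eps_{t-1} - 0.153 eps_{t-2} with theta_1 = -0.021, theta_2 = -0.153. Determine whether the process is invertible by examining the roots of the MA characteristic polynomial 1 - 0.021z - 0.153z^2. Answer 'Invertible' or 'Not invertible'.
\text{Invertible}

The MA(q) characteristic polynomial is P(z) = 1 - 0.021z - 0.153z^2.
Invertibility requires all roots to lie outside the unit circle, i.e. |z| > 1 for every root.
Set 1 + (-0.021) z + (-0.153) z^2 = 0, i.e. a z^2 + b z + c = 0 with a = -0.153, b = -0.021, c = 1.
Discriminant D = b^2 - 4ac = (-0.021)^2 - 4*(-0.153)*1 = 0.000441 - (-0.612) = 0.612441.
D >= 0, so the roots are real: z = (-b +/- sqrt(D)) / (2a) = (0.021 +/- 0.782586) / (-0.306).
  z_1 = (0.021 + 0.782586) / (-0.306) = -2.6261,   |z_1| = 2.6261.
  z_2 = (0.021 - 0.782586) / (-0.306) = 2.4888,   |z_2| = 2.4888.
Moduli of all roots: 2.6261, 2.4888.
All moduli strictly greater than 1? Yes.
Verdict: Invertible.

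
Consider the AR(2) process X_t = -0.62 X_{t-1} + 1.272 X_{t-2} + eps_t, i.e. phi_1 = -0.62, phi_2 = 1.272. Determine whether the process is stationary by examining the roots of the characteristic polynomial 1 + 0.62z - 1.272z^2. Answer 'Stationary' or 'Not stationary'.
\text{Not stationary}

The AR(p) characteristic polynomial is P(z) = 1 + 0.62z - 1.272z^2.
Stationarity requires all roots to lie outside the unit circle, i.e. |z| > 1 for every root.
Set 1 + (0.62) z + (-1.272) z^2 = 0, i.e. a z^2 + b z + c = 0 with a = -1.272, b = 0.62, c = 1.
Discriminant D = b^2 - 4ac = (0.62)^2 - 4*(-1.272)*1 = 0.3844 - (-5.088) = 5.4724.
D >= 0, so the roots are real: z = (-b +/- sqrt(D)) / (2a) = (-0.62 +/- 2.339316) / (-2.544).
  z_1 = (-0.62 + 2.339316) / (-2.544) = -0.6758,   |z_1| = 0.6758.
  z_2 = (-0.62 - 2.339316) / (-2.544) = 1.1633,   |z_2| = 1.1633.
Moduli of all roots: 0.6758, 1.1633.
All moduli strictly greater than 1? No.
Verdict: Not stationary.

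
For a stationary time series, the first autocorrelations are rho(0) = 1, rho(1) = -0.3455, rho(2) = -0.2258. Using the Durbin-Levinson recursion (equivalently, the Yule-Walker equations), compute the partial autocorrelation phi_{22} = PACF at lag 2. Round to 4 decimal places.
\phi_{22} = -0.3920

The PACF at lag k is phi_{kk}, the last component of the solution
to the Yule-Walker system G_k phi = r_k where
  (G_k)_{ij} = rho(|i - j|), (r_k)_i = rho(i), i,j = 1..k.
Equivalently, Durbin-Levinson gives phi_{kk} iteratively:
  phi_{11} = rho(1)
  phi_{kk} = [rho(k) - sum_{j=1..k-1} phi_{k-1,j} rho(k-j)]
            / [1 - sum_{j=1..k-1} phi_{k-1,j} rho(j)],
  phi_{k,j} = phi_{k-1,j} - phi_{kk} phi_{k-1,k-j},  j = 1..k-1.
Step k = 1:
  phi_11 = rho(1) = -0.3455.
Step k = 2:
  phi_22 = [rho(2) - phi_11 rho(1)] / [1 - phi_11 rho(1)] = [-0.2258 - (-0.3455)(-0.3455)] / [1 - (-0.3455)(-0.3455)]
         = -0.34517025 / 0.88062975 = -0.392.
Therefore phi_{22} = -0.3920.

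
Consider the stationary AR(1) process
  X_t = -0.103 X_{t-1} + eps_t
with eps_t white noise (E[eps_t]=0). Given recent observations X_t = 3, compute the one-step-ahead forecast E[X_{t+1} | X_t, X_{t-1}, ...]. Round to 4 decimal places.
E[X_{t+1} \mid \mathcal F_t] = -0.3090

For an AR(p) model X_t = c + sum_i phi_i X_{t-i} + eps_t, the
one-step-ahead conditional mean is
  E[X_{t+1} | X_t, ...] = c + sum_i phi_i X_{t+1-i}.
Substitute known values:
  E[X_{t+1} | ...] = (-0.103) * (3)
                   = -0.3090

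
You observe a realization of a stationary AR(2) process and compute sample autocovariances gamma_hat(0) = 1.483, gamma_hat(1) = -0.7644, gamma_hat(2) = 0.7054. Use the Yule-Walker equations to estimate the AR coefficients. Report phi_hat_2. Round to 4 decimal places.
\hat\phi_{2} = 0.2859

The Yule-Walker equations for an AR(p) process read, in matrix form,
  Gamma_p phi = r_p,   with   (Gamma_p)_{ij} = gamma(|i - j|),
                       (r_p)_i = gamma(i),   i,j = 1..p.
Substitute the sample gammas (Toeplitz matrix and right-hand side of size 2):
  Gamma_p = [[1.483, -0.7644], [-0.7644, 1.483]]
  r_p     = [-0.7644, 0.7054]
Written out:
  1.483 phi_1 - 0.7644 phi_2 = -0.7644
  -0.7644 phi_1 + 1.483 phi_2 = 0.7054
Solve by Cramer's rule:
  det = gamma(0)^2 - gamma(1)^2 = (1.483)^2 - (-0.7644)^2 = 2.199289 - 0.58430736 = 1.61498164
  phi_hat_1 = [gamma(1) gamma(0) - gamma(1) gamma(2)] / det = [(-0.7644)(1.483) - (-0.7644)(0.7054)] / 1.61498164 = -0.59439744 / 1.61498164 = -0.3681
  phi_hat_2 = [gamma(0) gamma(2) - gamma(1)^2] / det = [(1.483)(0.7054) - (-0.7644)^2] / 1.61498164 = 0.46180084 / 1.61498164 = 0.2859
So phi_hat = [-0.3681, 0.2859].
Therefore phi_hat_2 = 0.2859.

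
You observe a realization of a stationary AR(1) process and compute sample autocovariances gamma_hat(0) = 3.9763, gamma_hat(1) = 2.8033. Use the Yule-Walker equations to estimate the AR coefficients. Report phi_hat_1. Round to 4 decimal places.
\hat\phi_{1} = 0.7050

The Yule-Walker equations for an AR(p) process read, in matrix form,
  Gamma_p phi = r_p,   with   (Gamma_p)_{ij} = gamma(|i - j|),
                       (r_p)_i = gamma(i),   i,j = 1..p.
Substitute the sample gammas (Toeplitz matrix and right-hand side of size 1):
  Gamma_p = [[3.9763]]
  r_p     = [2.8033]
With p = 1 this is the single equation gamma(0) phi_1 = gamma(1):
  phi_hat_1 = gamma(1) / gamma(0) = 2.8033 / 3.9763 = 0.7050.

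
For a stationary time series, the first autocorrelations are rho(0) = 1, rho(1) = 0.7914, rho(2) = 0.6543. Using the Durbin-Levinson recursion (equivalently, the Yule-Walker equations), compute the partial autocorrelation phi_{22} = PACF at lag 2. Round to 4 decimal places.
\phi_{22} = 0.0749

The PACF at lag k is phi_{kk}, the last component of the solution
to the Yule-Walker system G_k phi = r_k where
  (G_k)_{ij} = rho(|i - j|), (r_k)_i = rho(i), i,j = 1..k.
Equivalently, Durbin-Levinson gives phi_{kk} iteratively:
  phi_{11} = rho(1)
  phi_{kk} = [rho(k) - sum_{j=1..k-1} phi_{k-1,j} rho(k-j)]
            / [1 - sum_{j=1..k-1} phi_{k-1,j} rho(j)],
  phi_{k,j} = phi_{k-1,j} - phi_{kk} phi_{k-1,k-j},  j = 1..k-1.
Step k = 1:
  phi_11 = rho(1) = 0.7914.
Step k = 2:
  phi_22 = [rho(2) - phi_11 rho(1)] / [1 - phi_11 rho(1)] = [0.6543 - (0.7914)(0.7914)] / [1 - (0.7914)(0.7914)]
         = 0.02798604 / 0.37368604 = 0.0749.
Therefore phi_{22} = 0.0749.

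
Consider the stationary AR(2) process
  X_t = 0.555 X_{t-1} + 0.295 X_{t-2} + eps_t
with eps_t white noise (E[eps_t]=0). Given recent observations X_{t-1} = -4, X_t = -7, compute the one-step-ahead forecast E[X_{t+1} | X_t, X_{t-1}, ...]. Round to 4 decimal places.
E[X_{t+1} \mid \mathcal F_t] = -5.0650

For an AR(p) model X_t = c + sum_i phi_i X_{t-i} + eps_t, the
one-step-ahead conditional mean is
  E[X_{t+1} | X_t, ...] = c + sum_i phi_i X_{t+1-i}.
Substitute known values:
  E[X_{t+1} | ...] = (0.555) * (-7) + (0.295) * (-4)
                   = -5.0650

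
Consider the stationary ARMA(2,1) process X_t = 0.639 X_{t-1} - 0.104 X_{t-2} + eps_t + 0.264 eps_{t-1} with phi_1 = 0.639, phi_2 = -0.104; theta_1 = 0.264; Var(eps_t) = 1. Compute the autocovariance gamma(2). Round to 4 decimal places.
\gamma(2) = 0.7087

Multiply the model equation by X_{t-k} and take expectations. With theta_0 = psi_0 = 1 and psi_j the MA(infinity) weights, this gives
  gamma(k) - sum_i phi_i gamma(k-i) = c_k,
  c_k = sigma^2 * sum_{j=k..q} theta_j psi_{j-k}   (c_k = 0 for k > q),
using gamma(-m) = gamma(m).
psi-weights needed (psi_j = theta_j + sum_i phi_i psi_{j-i}):
  psi_1 = theta_1 + phi_1 = 0.264 + (0.639) = 0.903
Right-hand sides:
  c_0 = sigma^2 (1 + theta_1 psi_1) = 1 * (1 + (0.264)(0.903)) = 1 * 1.238392 = 1.238392
  c_1 = sigma^2 theta_1 = 1 * (0.264) = 0.264
  c_2 = 0
Equations for k = 0, 1, 2 (AR order 2, c_2 = 0):
  (E0) gamma(0) = phi_1 gamma(1) + phi_2 gamma(2) + c_0
  (E1) gamma(1) = phi_1 gamma(0) + phi_2 gamma(1) + c_1
  (E2) gamma(2) = phi_1 gamma(1) + phi_2 gamma(0)
From (E1): gamma(1) = A gamma(0) + B with
  A = phi_1 / (1 - phi_2) = 0.639 / 1.104 = 0.578804,   B = c_1 / (1 - phi_2) = 0.264 / 1.104 = 0.23913.
Insert (E2) into (E0): gamma(0) (1 - phi_2^2) = phi_1 (1 + phi_2) gamma(1) + c_0.
  phi_1 (1 + phi_2) = (0.639)(0.896) = 0.572544,   1 - phi_2^2 = 0.989184.
Replace gamma(1) by A gamma(0) + B and collect gamma(0):
  gamma(0) [0.989184 - (0.572544)(0.578804)] = (0.572544)(0.23913) + 1.238392
  gamma(0) * 0.657793 = 1.375305
  gamma(0) = 1.375305 / 0.657793 = 2.090786.
  gamma(1) = A gamma(0) + B = (0.578804)(2.090786) + (0.23913) = 1.449287.
  gamma(2) = phi_1 gamma(1) + phi_2 gamma(0) = (0.639)(1.449287) + (-0.104)(2.090786) = 0.708652.
Therefore gamma(2) = 0.7087 (to 4 decimal places).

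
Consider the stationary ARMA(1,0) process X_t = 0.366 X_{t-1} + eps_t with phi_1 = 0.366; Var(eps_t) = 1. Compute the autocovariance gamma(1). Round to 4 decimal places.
\gamma(1) = 0.4226

Multiply the model equation by X_{t-k} and take expectations. With theta_0 = psi_0 = 1 and psi_j the MA(infinity) weights, this gives
  gamma(k) - sum_i phi_i gamma(k-i) = c_k,
  c_k = sigma^2 * sum_{j=k..q} theta_j psi_{j-k}   (c_k = 0 for k > q),
using gamma(-m) = gamma(m).
Pure AR (q = 0): c_0 = sigma^2 = 1, c_k = 0 for k >= 1.
Equations for k = 0 and k = 1 (AR order 1):
  gamma(0) = phi_1 gamma(1) + c_0
  gamma(1) = phi_1 gamma(0) + c_1
Substituting the second into the first: gamma(0) (1 - phi_1^2) = c_0 + phi_1 c_1, so
  gamma(0) = c_0 / (1 - phi_1^2) = 1 / (1 - (0.366)^2) = 1 / 0.866044 = 1.154676.
  gamma(1) = phi_1 gamma(0) = (0.366)(1.154676) = 0.422611.
Therefore gamma(1) = 0.4226 (to 4 decimal places).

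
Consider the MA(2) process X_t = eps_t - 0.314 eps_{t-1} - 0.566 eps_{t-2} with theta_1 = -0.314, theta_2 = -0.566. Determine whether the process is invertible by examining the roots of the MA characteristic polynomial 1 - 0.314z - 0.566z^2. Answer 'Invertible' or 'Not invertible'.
\text{Invertible}

The MA(q) characteristic polynomial is P(z) = 1 - 0.314z - 0.566z^2.
Invertibility requires all roots to lie outside the unit circle, i.e. |z| > 1 for every root.
Set 1 + (-0.314) z + (-0.566) z^2 = 0, i.e. a z^2 + b z + c = 0 with a = -0.566, b = -0.314, c = 1.
Discriminant D = b^2 - 4ac = (-0.314)^2 - 4*(-0.566)*1 = 0.098596 - (-2.264) = 2.362596.
D >= 0, so the roots are real: z = (-b +/- sqrt(D)) / (2a) = (0.314 +/- 1.537074) / (-1.132).
  z_1 = (0.314 + 1.537074) / (-1.132) = -1.6352,   |z_1| = 1.6352.
  z_2 = (0.314 - 1.537074) / (-1.132) = 1.0805,   |z_2| = 1.0805.
Moduli of all roots: 1.6352, 1.0805.
All moduli strictly greater than 1? Yes.
Verdict: Invertible.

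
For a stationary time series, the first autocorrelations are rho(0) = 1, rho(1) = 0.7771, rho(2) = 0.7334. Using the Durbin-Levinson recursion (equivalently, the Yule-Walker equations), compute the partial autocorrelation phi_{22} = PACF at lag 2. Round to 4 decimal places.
\phi_{22} = 0.3270

The PACF at lag k is phi_{kk}, the last component of the solution
to the Yule-Walker system G_k phi = r_k where
  (G_k)_{ij} = rho(|i - j|), (r_k)_i = rho(i), i,j = 1..k.
Equivalently, Durbin-Levinson gives phi_{kk} iteratively:
  phi_{11} = rho(1)
  phi_{kk} = [rho(k) - sum_{j=1..k-1} phi_{k-1,j} rho(k-j)]
            / [1 - sum_{j=1..k-1} phi_{k-1,j} rho(j)],
  phi_{k,j} = phi_{k-1,j} - phi_{kk} phi_{k-1,k-j},  j = 1..k-1.
Step k = 1:
  phi_11 = rho(1) = 0.7771.
Step k = 2:
  phi_22 = [rho(2) - phi_11 rho(1)] / [1 - phi_11 rho(1)] = [0.7334 - (0.7771)(0.7771)] / [1 - (0.7771)(0.7771)]
         = 0.12951559 / 0.39611559 = 0.327.
Therefore phi_{22} = 0.3270.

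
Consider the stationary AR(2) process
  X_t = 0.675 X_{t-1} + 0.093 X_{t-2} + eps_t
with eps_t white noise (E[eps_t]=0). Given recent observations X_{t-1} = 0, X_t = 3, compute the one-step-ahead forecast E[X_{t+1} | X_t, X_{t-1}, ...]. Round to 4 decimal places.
E[X_{t+1} \mid \mathcal F_t] = 2.0250

For an AR(p) model X_t = c + sum_i phi_i X_{t-i} + eps_t, the
one-step-ahead conditional mean is
  E[X_{t+1} | X_t, ...] = c + sum_i phi_i X_{t+1-i}.
Substitute known values:
  E[X_{t+1} | ...] = (0.675) * (3) + (0.093) * (0)
                   = 2.0250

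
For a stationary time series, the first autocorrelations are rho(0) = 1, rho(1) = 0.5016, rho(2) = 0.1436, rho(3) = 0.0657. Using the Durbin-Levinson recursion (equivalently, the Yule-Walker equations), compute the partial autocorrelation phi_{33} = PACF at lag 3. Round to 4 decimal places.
\phi_{33} = 0.0760

The PACF at lag k is phi_{kk}, the last component of the solution
to the Yule-Walker system G_k phi = r_k where
  (G_k)_{ij} = rho(|i - j|), (r_k)_i = rho(i), i,j = 1..k.
Equivalently, Durbin-Levinson gives phi_{kk} iteratively:
  phi_{11} = rho(1)
  phi_{kk} = [rho(k) - sum_{j=1..k-1} phi_{k-1,j} rho(k-j)]
            / [1 - sum_{j=1..k-1} phi_{k-1,j} rho(j)],
  phi_{k,j} = phi_{k-1,j} - phi_{kk} phi_{k-1,k-j},  j = 1..k-1.
Step k = 1:
  phi_11 = rho(1) = 0.5016.
Step k = 2:
  phi_22 = [rho(2) - phi_11 rho(1)] / [1 - phi_11 rho(1)] = [0.1436 - (0.5016)(0.5016)] / [1 - (0.5016)(0.5016)]
         = -0.10800256 / 0.74839744 = -0.144312.
  Update: phi_21 = phi_11 - phi_22 phi_11 = 0.5016 - (-0.144312)(0.5016) = 0.573987.
Step k = 3:
  phi_33 = [rho(3) - phi_21 rho(2) - phi_22 rho(1)] / [1 - phi_21 rho(1) - phi_22 rho(2)]
    numerator   = 0.0657 - (0.573987)(0.1436) - (-0.144312)(0.5016) = 0.05566228
    denominator = 1 - (0.573987)(0.5016) - (-0.144312)(0.1436) = 0.7328114
  phi_33 = 0.05566228 / 0.7328114 = 0.076.
Therefore phi_{33} = 0.0760.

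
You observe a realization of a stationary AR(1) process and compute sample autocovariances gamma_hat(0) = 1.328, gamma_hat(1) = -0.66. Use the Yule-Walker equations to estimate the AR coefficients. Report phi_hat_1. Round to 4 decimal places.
\hat\phi_{1} = -0.4970

The Yule-Walker equations for an AR(p) process read, in matrix form,
  Gamma_p phi = r_p,   with   (Gamma_p)_{ij} = gamma(|i - j|),
                       (r_p)_i = gamma(i),   i,j = 1..p.
Substitute the sample gammas (Toeplitz matrix and right-hand side of size 1):
  Gamma_p = [[1.328]]
  r_p     = [-0.66]
With p = 1 this is the single equation gamma(0) phi_1 = gamma(1):
  phi_hat_1 = gamma(1) / gamma(0) = -0.66 / 1.328 = -0.4970.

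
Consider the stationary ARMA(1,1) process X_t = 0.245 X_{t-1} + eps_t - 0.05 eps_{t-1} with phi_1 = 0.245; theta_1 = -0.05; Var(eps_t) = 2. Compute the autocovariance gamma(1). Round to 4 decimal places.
\gamma(1) = 0.4098

Multiply the model equation by X_{t-k} and take expectations. With theta_0 = psi_0 = 1 and psi_j the MA(infinity) weights, this gives
  gamma(k) - sum_i phi_i gamma(k-i) = c_k,
  c_k = sigma^2 * sum_{j=k..q} theta_j psi_{j-k}   (c_k = 0 for k > q),
using gamma(-m) = gamma(m).
psi-weights needed (psi_j = theta_j + sum_i phi_i psi_{j-i}):
  psi_1 = theta_1 + phi_1 = -0.05 + (0.245) = 0.195
Right-hand sides:
  c_0 = sigma^2 (1 + theta_1 psi_1) = 2 * (1 + (-0.05)(0.195)) = 2 * 0.99025 = 1.9805
  c_1 = sigma^2 theta_1 = 2 * (-0.05) = -0.1
  c_2 = 0
Equations for k = 0 and k = 1 (AR order 1):
  gamma(0) = phi_1 gamma(1) + c_0
  gamma(1) = phi_1 gamma(0) + c_1
Substituting the second into the first: gamma(0) (1 - phi_1^2) = c_0 + phi_1 c_1, so
  gamma(0) = (c_0 + phi_1 c_1) / (1 - phi_1^2) = (1.9805 + (0.245)(-0.1)) / (1 - (0.245)^2) = 1.956 / 0.939975 = 2.080906.
  gamma(1) = phi_1 gamma(0) + c_1 = (0.245)(2.080906) + (-0.1) = 0.409822.
Therefore gamma(1) = 0.4098 (to 4 decimal places).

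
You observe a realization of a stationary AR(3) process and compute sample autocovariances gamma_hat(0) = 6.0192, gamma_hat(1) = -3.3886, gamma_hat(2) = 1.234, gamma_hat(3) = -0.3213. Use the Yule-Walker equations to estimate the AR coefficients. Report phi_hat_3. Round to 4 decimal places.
\hat\phi_{3} = -0.0170

The Yule-Walker equations for an AR(p) process read, in matrix form,
  Gamma_p phi = r_p,   with   (Gamma_p)_{ij} = gamma(|i - j|),
                       (r_p)_i = gamma(i),   i,j = 1..p.
Substitute the sample gammas (Toeplitz matrix and right-hand side of size 3):
  Gamma_p = [[6.0192, -3.3886, 1.234], [-3.3886, 6.0192, -3.3886], [1.234, -3.3886, 6.0192]]
  r_p     = [-3.3886, 1.234, -0.3213]
Written out (R1..R3):
  (R1) 6.0192 phi_1 - 3.3886 phi_2 + 1.234 phi_3 = -3.3886
  (R2) -3.3886 phi_1 + 6.0192 phi_2 - 3.3886 phi_3 = 1.234
  (R3) 1.234 phi_1 - 3.3886 phi_2 + 6.0192 phi_3 = -0.3213
Gaussian elimination:
  R2 <- R2 - (-3.3886/6.0192) R1 = R2 - (-0.562965) R1:  4.111536 phi_2 - 2.693901 phi_3 = -0.673664
  R3 <- R3 - (1.234/6.0192) R1 = R3 - (0.205011) R1:  -2.693901 phi_2 + 5.766217 phi_3 = 0.373399
  R3 <- R3 - (-2.693901/4.111536) R2 = R3 - (-0.655205) R2:  4.001158 phi_3 = -0.067989
Back-substitution:
  phi_hat_3 = -0.067989 / 4.001158 = -0.016992
  phi_hat_2 = (-0.673664 - (-2.693901)(-0.016992)) / 4.111536 = -0.174981
  phi_hat_1 = (-3.3886 - (-3.3886)(-0.174981) - (1.234)(-0.016992)) / 6.0192 = -0.65799
So phi_hat = [-0.6580, -0.1750, -0.0170].
Therefore phi_hat_3 = -0.0170.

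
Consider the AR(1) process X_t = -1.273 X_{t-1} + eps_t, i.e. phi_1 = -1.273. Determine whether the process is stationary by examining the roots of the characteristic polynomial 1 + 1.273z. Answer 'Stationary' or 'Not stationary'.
\text{Not stationary}

The AR(p) characteristic polynomial is P(z) = 1 + 1.273z.
Stationarity requires all roots to lie outside the unit circle, i.e. |z| > 1 for every root.
This is linear in z: 1 + (1.273) z = 0  =>  z = -1/(1.273) = -0.785546,  |z| = 0.785546.
Moduli of all roots: 0.7855.
All moduli strictly greater than 1? No.
Verdict: Not stationary.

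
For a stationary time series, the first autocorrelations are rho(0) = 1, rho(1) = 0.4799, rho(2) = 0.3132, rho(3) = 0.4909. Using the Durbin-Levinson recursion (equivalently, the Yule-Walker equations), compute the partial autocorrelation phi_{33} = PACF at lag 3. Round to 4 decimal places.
\phi_{33} = 0.4010

The PACF at lag k is phi_{kk}, the last component of the solution
to the Yule-Walker system G_k phi = r_k where
  (G_k)_{ij} = rho(|i - j|), (r_k)_i = rho(i), i,j = 1..k.
Equivalently, Durbin-Levinson gives phi_{kk} iteratively:
  phi_{11} = rho(1)
  phi_{kk} = [rho(k) - sum_{j=1..k-1} phi_{k-1,j} rho(k-j)]
            / [1 - sum_{j=1..k-1} phi_{k-1,j} rho(j)],
  phi_{k,j} = phi_{k-1,j} - phi_{kk} phi_{k-1,k-j},  j = 1..k-1.
Step k = 1:
  phi_11 = rho(1) = 0.4799.
Step k = 2:
  phi_22 = [rho(2) - phi_11 rho(1)] / [1 - phi_11 rho(1)] = [0.3132 - (0.4799)(0.4799)] / [1 - (0.4799)(0.4799)]
         = 0.08289599 / 0.76969599 = 0.1077.
  Update: phi_21 = phi_11 - phi_22 phi_11 = 0.4799 - (0.1077)(0.4799) = 0.428215.
Step k = 3:
  phi_33 = [rho(3) - phi_21 rho(2) - phi_22 rho(1)] / [1 - phi_21 rho(1) - phi_22 rho(2)]
    numerator   = 0.4909 - (0.428215)(0.3132) - (0.1077)(0.4799) = 0.30509802
    denominator = 1 - (0.428215)(0.4799) - (0.1077)(0.3132) = 0.76076812
  phi_33 = 0.30509802 / 0.76076812 = 0.401.
Therefore phi_{33} = 0.4010.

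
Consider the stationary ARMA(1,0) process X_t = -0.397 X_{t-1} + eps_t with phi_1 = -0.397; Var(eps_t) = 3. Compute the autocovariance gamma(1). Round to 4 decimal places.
\gamma(1) = -1.4138

Multiply the model equation by X_{t-k} and take expectations. With theta_0 = psi_0 = 1 and psi_j the MA(infinity) weights, this gives
  gamma(k) - sum_i phi_i gamma(k-i) = c_k,
  c_k = sigma^2 * sum_{j=k..q} theta_j psi_{j-k}   (c_k = 0 for k > q),
using gamma(-m) = gamma(m).
Pure AR (q = 0): c_0 = sigma^2 = 3, c_k = 0 for k >= 1.
Equations for k = 0 and k = 1 (AR order 1):
  gamma(0) = phi_1 gamma(1) + c_0
  gamma(1) = phi_1 gamma(0) + c_1
Substituting the second into the first: gamma(0) (1 - phi_1^2) = c_0 + phi_1 c_1, so
  gamma(0) = c_0 / (1 - phi_1^2) = 3 / (1 - (-0.397)^2) = 3 / 0.842391 = 3.561292.
  gamma(1) = phi_1 gamma(0) = (-0.397)(3.561292) = -1.413833.
Therefore gamma(1) = -1.4138 (to 4 decimal places).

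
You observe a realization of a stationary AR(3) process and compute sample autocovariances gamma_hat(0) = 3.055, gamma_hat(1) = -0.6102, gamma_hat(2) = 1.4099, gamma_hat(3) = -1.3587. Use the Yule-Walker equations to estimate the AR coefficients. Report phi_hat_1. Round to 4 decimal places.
\hat\phi_{1} = 0.0610

The Yule-Walker equations for an AR(p) process read, in matrix form,
  Gamma_p phi = r_p,   with   (Gamma_p)_{ij} = gamma(|i - j|),
                       (r_p)_i = gamma(i),   i,j = 1..p.
Substitute the sample gammas (Toeplitz matrix and right-hand side of size 3):
  Gamma_p = [[3.055, -0.6102, 1.4099], [-0.6102, 3.055, -0.6102], [1.4099, -0.6102, 3.055]]
  r_p     = [-0.6102, 1.4099, -1.3587]
Written out (R1..R3):
  (R1) 3.055 phi_1 - 0.6102 phi_2 + 1.4099 phi_3 = -0.6102
  (R2) -0.6102 phi_1 + 3.055 phi_2 - 0.6102 phi_3 = 1.4099
  (R3) 1.4099 phi_1 - 0.6102 phi_2 + 3.055 phi_3 = -1.3587
Gaussian elimination:
  R2 <- R2 - (-0.6102/3.055) R1 = R2 - (-0.199738) R1:  2.93312 phi_2 - 0.328589 phi_3 = 1.28802
  R3 <- R3 - (1.4099/3.055) R1 = R3 - (0.461506) R1:  -0.328589 phi_2 + 2.404323 phi_3 = -1.077089
  R3 <- R3 - (-0.328589/2.93312) R2 = R3 - (-0.112027) R2:  2.367512 phi_3 = -0.932796
Back-substitution:
  phi_hat_3 = -0.932796 / 2.367512 = -0.393998
  phi_hat_2 = (1.28802 - (-0.328589)(-0.393998)) / 2.93312 = 0.394991
  phi_hat_1 = (-0.6102 - (-0.6102)(0.394991) - (1.4099)(-0.393998)) / 3.055 = 0.060989
So phi_hat = [0.0610, 0.3950, -0.3940].
Therefore phi_hat_1 = 0.0610.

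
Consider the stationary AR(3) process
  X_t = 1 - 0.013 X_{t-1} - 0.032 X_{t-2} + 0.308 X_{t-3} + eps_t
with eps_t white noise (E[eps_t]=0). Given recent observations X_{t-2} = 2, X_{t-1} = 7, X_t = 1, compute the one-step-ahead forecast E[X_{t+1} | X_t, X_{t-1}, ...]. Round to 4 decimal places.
E[X_{t+1} \mid \mathcal F_t] = 1.3790

For an AR(p) model X_t = c + sum_i phi_i X_{t-i} + eps_t, the
one-step-ahead conditional mean is
  E[X_{t+1} | X_t, ...] = c + sum_i phi_i X_{t+1-i}.
Substitute known values:
  E[X_{t+1} | ...] = 1 + (-0.013) * (1) + (-0.032) * (7) + (0.308) * (2)
                   = 1.3790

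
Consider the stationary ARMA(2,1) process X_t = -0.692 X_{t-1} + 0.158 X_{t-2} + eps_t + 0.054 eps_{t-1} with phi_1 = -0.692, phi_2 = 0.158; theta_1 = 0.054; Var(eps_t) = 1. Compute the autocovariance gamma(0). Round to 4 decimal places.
\gamma(0) = 2.8887

Multiply the model equation by X_{t-k} and take expectations. With theta_0 = psi_0 = 1 and psi_j the MA(infinity) weights, this gives
  gamma(k) - sum_i phi_i gamma(k-i) = c_k,
  c_k = sigma^2 * sum_{j=k..q} theta_j psi_{j-k}   (c_k = 0 for k > q),
using gamma(-m) = gamma(m).
psi-weights needed (psi_j = theta_j + sum_i phi_i psi_{j-i}):
  psi_1 = theta_1 + phi_1 = 0.054 + (-0.692) = -0.638
Right-hand sides:
  c_0 = sigma^2 (1 + theta_1 psi_1) = 1 * (1 + (0.054)(-0.638)) = 1 * 0.965548 = 0.965548
  c_1 = sigma^2 theta_1 = 1 * (0.054) = 0.054
  c_2 = 0
Equations for k = 0, 1, 2 (AR order 2, c_2 = 0):
  (E0) gamma(0) = phi_1 gamma(1) + phi_2 gamma(2) + c_0
  (E1) gamma(1) = phi_1 gamma(0) + phi_2 gamma(1) + c_1
  (E2) gamma(2) = phi_1 gamma(1) + phi_2 gamma(0)
From (E1): gamma(1) = A gamma(0) + B with
  A = phi_1 / (1 - phi_2) = -0.692 / 0.842 = -0.821853,   B = c_1 / (1 - phi_2) = 0.054 / 0.842 = 0.064133.
Insert (E2) into (E0): gamma(0) (1 - phi_2^2) = phi_1 (1 + phi_2) gamma(1) + c_0.
  phi_1 (1 + phi_2) = (-0.692)(1.158) = -0.801336,   1 - phi_2^2 = 0.975036.
Replace gamma(1) by A gamma(0) + B and collect gamma(0):
  gamma(0) [0.975036 - (-0.801336)(-0.821853)] = (-0.801336)(0.064133) + 0.965548
  gamma(0) * 0.316456 = 0.914156
  gamma(0) = 0.914156 / 0.316456 = 2.888732.
Therefore gamma(0) = 2.8887 (to 4 decimal places).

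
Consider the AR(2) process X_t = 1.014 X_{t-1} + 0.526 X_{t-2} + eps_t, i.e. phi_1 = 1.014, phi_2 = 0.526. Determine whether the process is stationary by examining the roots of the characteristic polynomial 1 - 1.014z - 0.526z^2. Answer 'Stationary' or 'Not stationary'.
\text{Not stationary}

The AR(p) characteristic polynomial is P(z) = 1 - 1.014z - 0.526z^2.
Stationarity requires all roots to lie outside the unit circle, i.e. |z| > 1 for every root.
Set 1 + (-1.014) z + (-0.526) z^2 = 0, i.e. a z^2 + b z + c = 0 with a = -0.526, b = -1.014, c = 1.
Discriminant D = b^2 - 4ac = (-1.014)^2 - 4*(-0.526)*1 = 1.028196 - (-2.104) = 3.132196.
D >= 0, so the roots are real: z = (-b +/- sqrt(D)) / (2a) = (1.014 +/- 1.769801) / (-1.052).
  z_1 = (1.014 + 1.769801) / (-1.052) = -2.6462,   |z_1| = 2.6462.
  z_2 = (1.014 - 1.769801) / (-1.052) = 0.7184,   |z_2| = 0.7184.
Moduli of all roots: 2.6462, 0.7184.
All moduli strictly greater than 1? No.
Verdict: Not stationary.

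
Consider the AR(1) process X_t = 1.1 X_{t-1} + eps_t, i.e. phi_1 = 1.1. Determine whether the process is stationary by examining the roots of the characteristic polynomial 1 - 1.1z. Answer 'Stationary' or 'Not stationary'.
\text{Not stationary}

The AR(p) characteristic polynomial is P(z) = 1 - 1.1z.
Stationarity requires all roots to lie outside the unit circle, i.e. |z| > 1 for every root.
This is linear in z: 1 + (-1.1) z = 0  =>  z = -1/(-1.1) = 0.909091,  |z| = 0.909091.
Moduli of all roots: 0.9091.
All moduli strictly greater than 1? No.
Verdict: Not stationary.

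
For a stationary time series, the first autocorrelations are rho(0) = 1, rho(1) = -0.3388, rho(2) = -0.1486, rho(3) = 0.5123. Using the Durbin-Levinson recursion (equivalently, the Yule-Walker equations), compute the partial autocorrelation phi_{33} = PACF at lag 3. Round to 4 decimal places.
\phi_{33} = 0.4290

The PACF at lag k is phi_{kk}, the last component of the solution
to the Yule-Walker system G_k phi = r_k where
  (G_k)_{ij} = rho(|i - j|), (r_k)_i = rho(i), i,j = 1..k.
Equivalently, Durbin-Levinson gives phi_{kk} iteratively:
  phi_{11} = rho(1)
  phi_{kk} = [rho(k) - sum_{j=1..k-1} phi_{k-1,j} rho(k-j)]
            / [1 - sum_{j=1..k-1} phi_{k-1,j} rho(j)],
  phi_{k,j} = phi_{k-1,j} - phi_{kk} phi_{k-1,k-j},  j = 1..k-1.
Step k = 1:
  phi_11 = rho(1) = -0.3388.
Step k = 2:
  phi_22 = [rho(2) - phi_11 rho(1)] / [1 - phi_11 rho(1)] = [-0.1486 - (-0.3388)(-0.3388)] / [1 - (-0.3388)(-0.3388)]
         = -0.26338544 / 0.88521456 = -0.297539.
  Update: phi_21 = phi_11 - phi_22 phi_11 = -0.3388 - (-0.297539)(-0.3388) = -0.439606.
Step k = 3:
  phi_33 = [rho(3) - phi_21 rho(2) - phi_22 rho(1)] / [1 - phi_21 rho(1) - phi_22 rho(2)]
    numerator   = 0.5123 - (-0.439606)(-0.1486) - (-0.297539)(-0.3388) = 0.34616849
    denominator = 1 - (-0.439606)(-0.3388) - (-0.297539)(-0.1486) = 0.80684724
  phi_33 = 0.34616849 / 0.80684724 = 0.429.
Therefore phi_{33} = 0.4290.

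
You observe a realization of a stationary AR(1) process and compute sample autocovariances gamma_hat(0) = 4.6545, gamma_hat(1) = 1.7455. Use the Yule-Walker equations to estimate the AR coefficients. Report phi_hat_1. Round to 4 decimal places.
\hat\phi_{1} = 0.3750

The Yule-Walker equations for an AR(p) process read, in matrix form,
  Gamma_p phi = r_p,   with   (Gamma_p)_{ij} = gamma(|i - j|),
                       (r_p)_i = gamma(i),   i,j = 1..p.
Substitute the sample gammas (Toeplitz matrix and right-hand side of size 1):
  Gamma_p = [[4.6545]]
  r_p     = [1.7455]
With p = 1 this is the single equation gamma(0) phi_1 = gamma(1):
  phi_hat_1 = gamma(1) / gamma(0) = 1.7455 / 4.6545 = 0.3750.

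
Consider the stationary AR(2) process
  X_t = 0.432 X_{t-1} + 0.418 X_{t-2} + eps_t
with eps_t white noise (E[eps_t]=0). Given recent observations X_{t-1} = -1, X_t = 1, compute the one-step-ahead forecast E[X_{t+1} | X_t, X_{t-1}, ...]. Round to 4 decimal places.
E[X_{t+1} \mid \mathcal F_t] = 0.0140

For an AR(p) model X_t = c + sum_i phi_i X_{t-i} + eps_t, the
one-step-ahead conditional mean is
  E[X_{t+1} | X_t, ...] = c + sum_i phi_i X_{t+1-i}.
Substitute known values:
  E[X_{t+1} | ...] = (0.432) * (1) + (0.418) * (-1)
                   = 0.0140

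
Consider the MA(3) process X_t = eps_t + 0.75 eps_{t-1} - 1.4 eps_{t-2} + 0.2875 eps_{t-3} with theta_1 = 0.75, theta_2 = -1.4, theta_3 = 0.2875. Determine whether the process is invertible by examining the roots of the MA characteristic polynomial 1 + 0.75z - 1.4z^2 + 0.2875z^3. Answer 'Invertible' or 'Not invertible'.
\text{Not invertible}

The MA(q) characteristic polynomial is P(z) = 1 + 0.75z - 1.4z^2 + 0.2875z^3.
Invertibility requires all roots to lie outside the unit circle, i.e. |z| > 1 for every root.
Degree 3: look for a simple real root z0 first, then factor out (1 - z/z0) and solve the remaining quadratic.
Testing z0 = 4: P(4) = 1 + (0.75)(4) + (-1.4)(4)^2 + (0.2875)(4)^3
  = 1 + (3) + (-22.4) + (18.4) = 0.  So z_0 = 4 is a root, |z_0| = 4.
Divide out the factor (1 - 0.25 z) = (1 - z/z0) (since 1/z0 = 0.25):
  P(z) = (1 - 0.25 z)(1 + (1) z + (-1.15) z^2)
  [check: z-coef 1 - (0.25) = 0.75; z^2-coef -1.15 - (0.25)(1) = -1.4; z^3-coef -(0.25)(-1.15) = 0.2875.]
Remaining roots from the quadratic factor 1 + (1) z + (-1.15) z^2:
  Set 1 + (1) z + (-1.15) z^2 = 0, i.e. a z^2 + b z + c = 0 with a = -1.15, b = 1, c = 1.
  Discriminant D = b^2 - 4ac = (1)^2 - 4*(-1.15)*1 = 1 - (-4.6) = 5.6.
  D >= 0, so the roots are real: z = (-b +/- sqrt(D)) / (2a) = (-1 +/- 2.366432) / (-2.3).
    z_1 = (-1 + 2.366432) / (-2.3) = -0.5941,   |z_1| = 0.5941.
    z_2 = (-1 - 2.366432) / (-2.3) = 1.4637,   |z_2| = 1.4637.
Moduli of all roots: 4.0000, 0.5941, 1.4637.
All moduli strictly greater than 1? No.
Verdict: Not invertible.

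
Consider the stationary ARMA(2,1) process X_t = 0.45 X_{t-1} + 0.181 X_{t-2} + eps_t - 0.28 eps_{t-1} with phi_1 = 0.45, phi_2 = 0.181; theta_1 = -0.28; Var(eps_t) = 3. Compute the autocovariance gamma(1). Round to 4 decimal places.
\gamma(1) = 0.8558

Multiply the model equation by X_{t-k} and take expectations. With theta_0 = psi_0 = 1 and psi_j the MA(infinity) weights, this gives
  gamma(k) - sum_i phi_i gamma(k-i) = c_k,
  c_k = sigma^2 * sum_{j=k..q} theta_j psi_{j-k}   (c_k = 0 for k > q),
using gamma(-m) = gamma(m).
psi-weights needed (psi_j = theta_j + sum_i phi_i psi_{j-i}):
  psi_1 = theta_1 + phi_1 = -0.28 + (0.45) = 0.17
Right-hand sides:
  c_0 = sigma^2 (1 + theta_1 psi_1) = 3 * (1 + (-0.28)(0.17)) = 3 * 0.9524 = 2.8572
  c_1 = sigma^2 theta_1 = 3 * (-0.28) = -0.84
  c_2 = 0
Equations for k = 0, 1, 2 (AR order 2, c_2 = 0):
  (E0) gamma(0) = phi_1 gamma(1) + phi_2 gamma(2) + c_0
  (E1) gamma(1) = phi_1 gamma(0) + phi_2 gamma(1) + c_1
  (E2) gamma(2) = phi_1 gamma(1) + phi_2 gamma(0)
From (E1): gamma(1) = A gamma(0) + B with
  A = phi_1 / (1 - phi_2) = 0.45 / 0.819 = 0.549451,   B = c_1 / (1 - phi_2) = -0.84 / 0.819 = -1.025641.
Insert (E2) into (E0): gamma(0) (1 - phi_2^2) = phi_1 (1 + phi_2) gamma(1) + c_0.
  phi_1 (1 + phi_2) = (0.45)(1.181) = 0.53145,   1 - phi_2^2 = 0.967239.
Replace gamma(1) by A gamma(0) + B and collect gamma(0):
  gamma(0) [0.967239 - (0.53145)(0.549451)] = (0.53145)(-1.025641) + 2.8572
  gamma(0) * 0.675234 = 2.312123
  gamma(0) = 2.312123 / 0.675234 = 3.424183.
  gamma(1) = A gamma(0) + B = (0.549451)(3.424183) + (-1.025641) = 0.855778.
Therefore gamma(1) = 0.8558 (to 4 decimal places).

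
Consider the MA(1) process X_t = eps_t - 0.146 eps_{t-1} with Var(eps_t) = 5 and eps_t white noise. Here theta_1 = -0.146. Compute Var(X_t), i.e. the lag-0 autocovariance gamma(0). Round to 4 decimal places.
\gamma(0) = 5.1066

For an MA(q) process X_t = eps_t + sum_i theta_i eps_{t-i} with
Var(eps_t) = sigma^2, the variance is
  gamma(0) = sigma^2 * (1 + sum_i theta_i^2).
  sum_i theta_i^2 = (-0.146)^2 = 0.021316.
  gamma(0) = 5 * (1 + 0.021316) = 5 * 1.021316 = 5.10658, which rounds to 5.1066.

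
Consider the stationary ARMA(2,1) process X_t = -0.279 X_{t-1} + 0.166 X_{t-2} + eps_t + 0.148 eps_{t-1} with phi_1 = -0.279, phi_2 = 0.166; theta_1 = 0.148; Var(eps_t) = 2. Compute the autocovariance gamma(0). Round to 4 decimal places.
\gamma(0) = 2.1373

Multiply the model equation by X_{t-k} and take expectations. With theta_0 = psi_0 = 1 and psi_j the MA(infinity) weights, this gives
  gamma(k) - sum_i phi_i gamma(k-i) = c_k,
  c_k = sigma^2 * sum_{j=k..q} theta_j psi_{j-k}   (c_k = 0 for k > q),
using gamma(-m) = gamma(m).
psi-weights needed (psi_j = theta_j + sum_i phi_i psi_{j-i}):
  psi_1 = theta_1 + phi_1 = 0.148 + (-0.279) = -0.131
Right-hand sides:
  c_0 = sigma^2 (1 + theta_1 psi_1) = 2 * (1 + (0.148)(-0.131)) = 2 * 0.980612 = 1.961224
  c_1 = sigma^2 theta_1 = 2 * (0.148) = 0.296
  c_2 = 0
Equations for k = 0, 1, 2 (AR order 2, c_2 = 0):
  (E0) gamma(0) = phi_1 gamma(1) + phi_2 gamma(2) + c_0
  (E1) gamma(1) = phi_1 gamma(0) + phi_2 gamma(1) + c_1
  (E2) gamma(2) = phi_1 gamma(1) + phi_2 gamma(0)
From (E1): gamma(1) = A gamma(0) + B with
  A = phi_1 / (1 - phi_2) = -0.279 / 0.834 = -0.334532,   B = c_1 / (1 - phi_2) = 0.296 / 0.834 = 0.354916.
Insert (E2) into (E0): gamma(0) (1 - phi_2^2) = phi_1 (1 + phi_2) gamma(1) + c_0.
  phi_1 (1 + phi_2) = (-0.279)(1.166) = -0.325314,   1 - phi_2^2 = 0.972444.
Replace gamma(1) by A gamma(0) + B and collect gamma(0):
  gamma(0) [0.972444 - (-0.325314)(-0.334532)] = (-0.325314)(0.354916) + 1.961224
  gamma(0) * 0.863616 = 1.845765
  gamma(0) = 1.845765 / 0.863616 = 2.137252.
Therefore gamma(0) = 2.1373 (to 4 decimal places).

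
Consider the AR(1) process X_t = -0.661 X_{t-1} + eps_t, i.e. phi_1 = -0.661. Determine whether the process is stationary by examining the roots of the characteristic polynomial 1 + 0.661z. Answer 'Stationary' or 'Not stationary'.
\text{Stationary}

The AR(p) characteristic polynomial is P(z) = 1 + 0.661z.
Stationarity requires all roots to lie outside the unit circle, i.e. |z| > 1 for every root.
This is linear in z: 1 + (0.661) z = 0  =>  z = -1/(0.661) = -1.512859,  |z| = 1.512859.
Moduli of all roots: 1.5129.
All moduli strictly greater than 1? Yes.
Verdict: Stationary.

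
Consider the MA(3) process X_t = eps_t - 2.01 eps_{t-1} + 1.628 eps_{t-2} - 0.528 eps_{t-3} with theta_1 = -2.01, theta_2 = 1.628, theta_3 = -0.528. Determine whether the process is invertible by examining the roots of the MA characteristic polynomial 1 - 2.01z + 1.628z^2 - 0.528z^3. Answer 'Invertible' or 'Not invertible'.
\text{Invertible}

The MA(q) characteristic polynomial is P(z) = 1 - 2.01z + 1.628z^2 - 0.528z^3.
Invertibility requires all roots to lie outside the unit circle, i.e. |z| > 1 for every root.
Degree 3: look for a simple real root z0 first, then factor out (1 - z/z0) and solve the remaining quadratic.
Testing z0 = 1.25: P(1.25) = 1 + (-2.01)(1.25) + (1.628)(1.25)^2 + (-0.528)(1.25)^3
  = 1 + (-2.5125) + (2.54375) + (-1.03125) = 0.  So z_0 = 1.25 is a root, |z_0| = 1.25.
Divide out the factor (1 - 0.8 z) = (1 - z/z0) (since 1/z0 = 0.8):
  P(z) = (1 - 0.8 z)(1 + (-1.21) z + (0.66) z^2)
  [check: z-coef -1.21 - (0.8) = -2.01; z^2-coef 0.66 - (0.8)(-1.21) = 1.628; z^3-coef -(0.8)(0.66) = -0.528.]
Remaining roots from the quadratic factor 1 + (-1.21) z + (0.66) z^2:
  Set 1 + (-1.21) z + (0.66) z^2 = 0, i.e. a z^2 + b z + c = 0 with a = 0.66, b = -1.21, c = 1.
  Discriminant D = b^2 - 4ac = (-1.21)^2 - 4*(0.66)*1 = 1.4641 - (2.64) = -1.1759.
  D < 0, so the roots are the complex-conjugate pair z = (-b +/- i sqrt(-D)) / (2a) = 0.9167 +/- 0.8215i.
  For a conjugate pair |z|^2 = z * conj(z) = (product of roots) = c/a = 1/(0.66) = 1.515152, so |z| = sqrt(1.515152) = 1.2309 for both roots.
Moduli of all roots: 1.2500, 1.2309, 1.2309.
All moduli strictly greater than 1? Yes.
Verdict: Invertible.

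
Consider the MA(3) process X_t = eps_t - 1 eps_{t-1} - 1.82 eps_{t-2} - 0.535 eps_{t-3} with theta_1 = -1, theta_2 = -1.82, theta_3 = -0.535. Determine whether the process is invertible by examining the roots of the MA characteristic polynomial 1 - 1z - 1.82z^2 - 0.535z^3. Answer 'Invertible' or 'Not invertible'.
\text{Not invertible}

The MA(q) characteristic polynomial is P(z) = 1 - 1z - 1.82z^2 - 0.535z^3.
Invertibility requires all roots to lie outside the unit circle, i.e. |z| > 1 for every root.
Degree 3: look for a simple real root z0 first, then factor out (1 - z/z0) and solve the remaining quadratic.
Testing z0 = -2: P(-2) = 1 + (-1)(-2) + (-1.82)(-2)^2 + (-0.535)(-2)^3
  = 1 + (2) + (-7.28) + (4.28) = 0.  So z_0 = -2 is a root, |z_0| = 2.
Divide out the factor (1 + 0.5 z) = (1 - z/z0) (since 1/z0 = -0.5):
  P(z) = (1 + 0.5 z)(1 + (-1.5) z + (-1.07) z^2)
  [check: z-coef -1.5 - (-0.5) = -1; z^2-coef -1.07 - (-0.5)(-1.5) = -1.82; z^3-coef -(-0.5)(-1.07) = -0.535.]
Remaining roots from the quadratic factor 1 + (-1.5) z + (-1.07) z^2:
  Set 1 + (-1.5) z + (-1.07) z^2 = 0, i.e. a z^2 + b z + c = 0 with a = -1.07, b = -1.5, c = 1.
  Discriminant D = b^2 - 4ac = (-1.5)^2 - 4*(-1.07)*1 = 2.25 - (-4.28) = 6.53.
  D >= 0, so the roots are real: z = (-b +/- sqrt(D)) / (2a) = (1.5 +/- 2.555386) / (-2.14).
    z_1 = (1.5 + 2.555386) / (-2.14) = -1.895,   |z_1| = 1.895.
    z_2 = (1.5 - 2.555386) / (-2.14) = 0.4932,   |z_2| = 0.4932.
Moduli of all roots: 2.0000, 1.8950, 0.4932.
All moduli strictly greater than 1? No.
Verdict: Not invertible.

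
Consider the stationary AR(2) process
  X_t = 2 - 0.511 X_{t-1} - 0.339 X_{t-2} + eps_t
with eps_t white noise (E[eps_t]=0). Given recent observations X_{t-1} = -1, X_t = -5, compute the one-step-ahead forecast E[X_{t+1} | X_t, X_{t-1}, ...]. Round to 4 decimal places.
E[X_{t+1} \mid \mathcal F_t] = 4.8940

For an AR(p) model X_t = c + sum_i phi_i X_{t-i} + eps_t, the
one-step-ahead conditional mean is
  E[X_{t+1} | X_t, ...] = c + sum_i phi_i X_{t+1-i}.
Substitute known values:
  E[X_{t+1} | ...] = 2 + (-0.511) * (-5) + (-0.339) * (-1)
                   = 4.8940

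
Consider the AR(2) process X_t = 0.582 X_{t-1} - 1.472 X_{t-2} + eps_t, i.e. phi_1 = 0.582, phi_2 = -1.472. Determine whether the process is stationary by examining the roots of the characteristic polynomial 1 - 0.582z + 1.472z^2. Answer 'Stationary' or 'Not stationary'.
\text{Not stationary}

The AR(p) characteristic polynomial is P(z) = 1 - 0.582z + 1.472z^2.
Stationarity requires all roots to lie outside the unit circle, i.e. |z| > 1 for every root.
Set 1 + (-0.582) z + (1.472) z^2 = 0, i.e. a z^2 + b z + c = 0 with a = 1.472, b = -0.582, c = 1.
Discriminant D = b^2 - 4ac = (-0.582)^2 - 4*(1.472)*1 = 0.338724 - (5.888) = -5.549276.
D < 0, so the roots are the complex-conjugate pair z = (-b +/- i sqrt(-D)) / (2a) = 0.1977 +/- 0.8002i.
For a conjugate pair |z|^2 = z * conj(z) = (product of roots) = c/a = 1/(1.472) = 0.679348, so |z| = sqrt(0.679348) = 0.8242 for both roots.
Moduli of all roots: 0.8242, 0.8242.
All moduli strictly greater than 1? No.
Verdict: Not stationary.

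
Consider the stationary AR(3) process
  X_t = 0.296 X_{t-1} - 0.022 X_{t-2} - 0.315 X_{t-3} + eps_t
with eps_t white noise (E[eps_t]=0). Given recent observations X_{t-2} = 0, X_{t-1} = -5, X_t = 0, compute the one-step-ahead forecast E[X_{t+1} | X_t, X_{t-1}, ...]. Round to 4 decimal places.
E[X_{t+1} \mid \mathcal F_t] = 0.1100

For an AR(p) model X_t = c + sum_i phi_i X_{t-i} + eps_t, the
one-step-ahead conditional mean is
  E[X_{t+1} | X_t, ...] = c + sum_i phi_i X_{t+1-i}.
Substitute known values:
  E[X_{t+1} | ...] = (0.296) * (0) + (-0.022) * (-5) + (-0.315) * (0)
                   = 0.1100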